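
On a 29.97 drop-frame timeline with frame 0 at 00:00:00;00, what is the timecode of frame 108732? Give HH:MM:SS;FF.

Ten DF minutes hold 17982 frames, so frame 108732 lies in block 6 (frames 107892–125873) with 840 frames into that block.
The block's first minute is 1800 frames and the rest 1798 each; 840 frames reaches minute 0, so 6 × 18 + 0 × 2 = 108 labels have been skipped so far.
Adding those back, label number 108732 + 108 = 108840 at 30 labels/s is 3628 s + 0 f = 1 h 0 min 28 s frame 0, i.e. 01:00:28;00.

01:00:28;00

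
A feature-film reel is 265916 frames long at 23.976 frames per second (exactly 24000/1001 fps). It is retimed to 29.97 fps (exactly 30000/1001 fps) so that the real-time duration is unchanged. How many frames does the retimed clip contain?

Target frames = source frames × (target rate / source rate) = 265916 × (30000/1001)/(24000/1001) = 265916 × 5/4 = 332395.

332395 frames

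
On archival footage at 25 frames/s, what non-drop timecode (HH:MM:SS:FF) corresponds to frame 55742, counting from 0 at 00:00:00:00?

55742 ÷ 25 = 2229 full seconds, remainder 17 frames.
2229 s = 0 h 37 min 9 s.
Timecode: 00:37:09:17.

00:37:09:17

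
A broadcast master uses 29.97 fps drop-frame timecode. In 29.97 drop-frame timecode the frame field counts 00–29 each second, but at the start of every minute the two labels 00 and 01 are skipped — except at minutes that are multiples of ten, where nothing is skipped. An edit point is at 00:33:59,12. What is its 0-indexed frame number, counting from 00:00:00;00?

Complete 10-minute blocks: 3, each 17982 frames → 53946.
Remaining 3 whole minutes in the current block: 1800 + 2 × 1798 = 5396 frames.
Within the current minute: 59 × 30 + 12 − 2 = 1780 (labels ;00/;01 skipped at this minute). Total = 53946 + 5396 + 1780 = 61122.

61122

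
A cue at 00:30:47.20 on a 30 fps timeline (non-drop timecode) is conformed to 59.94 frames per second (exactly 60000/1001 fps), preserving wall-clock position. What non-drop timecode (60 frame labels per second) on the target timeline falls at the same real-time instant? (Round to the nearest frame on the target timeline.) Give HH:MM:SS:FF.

00:30:45:49

Source frame index: (0×3600 + 30×60 + 47) × 30 + 20 = 55430.
Real time: 55430 / (30) = 5543/3 s.
Target frame: (5543/3) × (60000/1001) = 110860000/1001 ≈ 110749.251 → 110749.
At 60 labels/s: frame 110749 → 00:30:45:49.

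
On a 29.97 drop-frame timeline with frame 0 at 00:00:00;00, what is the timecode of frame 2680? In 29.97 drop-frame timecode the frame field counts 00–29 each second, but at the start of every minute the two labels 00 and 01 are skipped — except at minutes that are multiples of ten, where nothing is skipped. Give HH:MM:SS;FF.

Each 10-minute DF block holds 10 × 60 × 30 − 9 × 2 = 17982 frames. 2680 ÷ 17982 → 0 full blocks, remainder 2680.
Within the partial block the first minute is 1800 frames and each further minute 1798, so 1 further minute boundary passed. Total skipped labels = 18 × 0 + 2 × 1 = 2.
Non-drop label index = 2680 + 2 = 2682; at 30 labels/s that is 00:01:29:12, i.e. DF 00:01:29;12.

00:01:29;12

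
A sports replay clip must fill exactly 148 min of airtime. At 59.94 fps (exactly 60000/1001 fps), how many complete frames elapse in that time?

532267 frames

148 min = 8880 s.
Frames = 8880 × 60000/1001 = 532800000/1001 ≈ 532267.7323.
Complete frames: 532267.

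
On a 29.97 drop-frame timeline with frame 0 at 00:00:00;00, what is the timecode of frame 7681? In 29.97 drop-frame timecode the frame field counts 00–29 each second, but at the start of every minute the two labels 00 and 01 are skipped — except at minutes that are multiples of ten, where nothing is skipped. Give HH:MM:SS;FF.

Each 10-minute DF block holds 10 × 60 × 30 − 9 × 2 = 17982 frames. 7681 ÷ 17982 → 0 full blocks, remainder 7681.
Within the partial block the first minute is 1800 frames and each further minute 1798, so 4 further minute boundaries passed. Total skipped labels = 18 × 0 + 2 × 4 = 8.
Non-drop label index = 7681 + 8 = 7689; at 30 labels/s that is 00:04:16:09, i.e. DF 00:04:16;09.

00:04:16;09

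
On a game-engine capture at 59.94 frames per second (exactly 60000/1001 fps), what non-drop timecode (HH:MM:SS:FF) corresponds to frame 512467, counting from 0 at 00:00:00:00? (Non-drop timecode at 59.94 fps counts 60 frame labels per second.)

512467 ÷ 60 = 8541 full seconds, remainder 7 frames.
8541 s = 2 h 22 min 21 s.
Timecode: 02:22:21:07.

02:22:21:07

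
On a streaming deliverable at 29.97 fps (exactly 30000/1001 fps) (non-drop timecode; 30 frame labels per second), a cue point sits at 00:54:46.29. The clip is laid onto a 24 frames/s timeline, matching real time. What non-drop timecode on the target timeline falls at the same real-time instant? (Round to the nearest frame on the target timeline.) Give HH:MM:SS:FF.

00:54:50:06

Source frame index: (0×3600 + 54×60 + 46) × 30 + 29 = 98609.
Real time: 98609 / (30000/1001) = 98707609/30000 s.
Target frame: (98707609/30000) × (24) = 98707609/1250 ≈ 78966.087 → 78966.
At 24 labels/s: frame 78966 → 00:54:50:06.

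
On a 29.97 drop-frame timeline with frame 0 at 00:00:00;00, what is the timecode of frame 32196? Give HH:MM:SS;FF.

00:17:54;08

Ten DF minutes hold 17982 frames, so frame 32196 lies in block 1 (frames 17982–35963) with 14214 frames into that block.
The block's first minute is 1800 frames and the rest 1798 each; 14214 frames reaches minute 7, so 1 × 18 + 7 × 2 = 32 labels have been skipped so far.
Adding those back, label number 32196 + 32 = 32228 at 30 labels/s is 1074 s + 8 f = 0 h 17 min 54 s frame 8, i.e. 00:17:54;08.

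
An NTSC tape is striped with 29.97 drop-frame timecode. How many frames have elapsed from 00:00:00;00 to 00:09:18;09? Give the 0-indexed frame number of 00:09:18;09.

Complete 10-minute blocks: 0, each 17982 frames → 0.
Remaining 9 whole minutes in the current block: 1800 + 8 × 1798 = 16184 frames.
Within the current minute: 18 × 30 + 9 − 2 = 547 (labels ;00/;01 skipped at this minute). Total = 0 + 16184 + 547 = 16731.

16731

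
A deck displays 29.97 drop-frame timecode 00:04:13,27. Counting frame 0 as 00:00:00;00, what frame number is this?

7609

As if non-drop at 30 labels/s: (0 × 3600 + 4 × 60 + 13) × 30 + 27 = 7617.
Minute boundaries passed: 4; those not divisible by 10: 4 − 0 = 4; dropped labels = 2 × 4 = 8.
Actual frame index = 7617 − 8 = 7609.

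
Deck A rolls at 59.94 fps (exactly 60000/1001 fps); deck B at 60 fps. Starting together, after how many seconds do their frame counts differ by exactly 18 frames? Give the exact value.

The gap grows by |60 − 60000/1001| = 60/1001 frames per second.
Time for a 18-frame gap: 18 ÷ (60/1001) = 300.3 s.

300.3 seconds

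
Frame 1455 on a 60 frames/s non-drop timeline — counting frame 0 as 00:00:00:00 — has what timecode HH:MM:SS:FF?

1455 ÷ 60 = 24 full seconds, remainder 15 frames.
24 s = 0 h 0 min 24 s.
Timecode: 00:00:24:15.

00:00:24:15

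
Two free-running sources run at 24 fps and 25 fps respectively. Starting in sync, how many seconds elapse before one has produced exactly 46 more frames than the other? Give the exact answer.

46 seconds

The gap grows by |25 − 24| = 1 frame per second.
Time for a 46-frame gap: 46 ÷ (1) = 46 s.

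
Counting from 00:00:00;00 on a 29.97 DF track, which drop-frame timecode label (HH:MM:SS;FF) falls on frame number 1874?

00:01:02;16

Each 10-minute DF block holds 10 × 60 × 30 − 9 × 2 = 17982 frames. 1874 ÷ 17982 → 0 full blocks, remainder 1874.
Within the partial block the first minute is 1800 frames and each further minute 1798, so 1 further minute boundary passed. Total skipped labels = 18 × 0 + 2 × 1 = 2.
Non-drop label index = 1874 + 2 = 1876; at 30 labels/s that is 00:01:02:16, i.e. DF 00:01:02;16.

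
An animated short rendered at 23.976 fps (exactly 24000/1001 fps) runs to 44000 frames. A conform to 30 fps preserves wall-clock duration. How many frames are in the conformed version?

55055 frames

Target frames = source frames × (target rate / source rate) = 44000 × (30)/(24000/1001) = 44000 × 1001/800 = 55055.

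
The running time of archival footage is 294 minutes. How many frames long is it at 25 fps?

441000 frames

294 min = 17640 s.
Frames = 17640 × 25 = 441000.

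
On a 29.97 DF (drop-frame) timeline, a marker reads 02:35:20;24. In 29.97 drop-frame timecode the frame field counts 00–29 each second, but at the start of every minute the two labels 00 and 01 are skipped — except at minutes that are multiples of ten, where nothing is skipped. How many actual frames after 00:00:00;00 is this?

279344

Complete 10-minute blocks: 15, each 17982 frames → 269730.
Remaining 5 whole minutes in the current block: 1800 + 4 × 1798 = 8992 frames.
Within the current minute: 20 × 30 + 24 − 2 = 622 (labels ;00/;01 skipped at this minute). Total = 269730 + 8992 + 622 = 279344.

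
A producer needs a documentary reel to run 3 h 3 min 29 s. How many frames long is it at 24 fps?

3 h 3 min 29 s = 11009 s.
Frames = 11009 × 24 = 264216.

264216 frames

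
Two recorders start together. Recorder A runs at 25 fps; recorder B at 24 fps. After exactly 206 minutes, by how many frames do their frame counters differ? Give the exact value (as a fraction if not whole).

12360 frames

206 min = 12360 s.
A emits 25 × 12360 = 309000 frames; B emits 24 × 12360 = 296640.
Difference = 12360 frames; B is behind A.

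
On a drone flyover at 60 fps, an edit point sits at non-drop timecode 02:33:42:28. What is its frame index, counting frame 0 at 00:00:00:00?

553348

Total seconds to the label: (2 × 3600 + 33 × 60 + 42) = 9222.
Frame index = 9222 × 60 + 28 = 553348.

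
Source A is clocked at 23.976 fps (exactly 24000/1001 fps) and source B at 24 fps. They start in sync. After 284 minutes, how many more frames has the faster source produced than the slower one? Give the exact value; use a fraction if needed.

408960/1001 frames

284 min = 17040 s.
A emits 24000/1001 × 17040 = 408960000/1001 frames; B emits 24 × 17040 = 408960.
Difference = 408960/1001 frames (≈ 408.5514); B is ahead of A.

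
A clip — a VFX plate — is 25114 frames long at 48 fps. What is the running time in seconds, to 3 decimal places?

Running time = 25114 × 1/48 = 12557/24 s ≈ 523.208 s.

523.208 seconds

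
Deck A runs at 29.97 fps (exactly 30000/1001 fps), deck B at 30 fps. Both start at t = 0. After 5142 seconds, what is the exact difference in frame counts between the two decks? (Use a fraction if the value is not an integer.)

A emits 30000/1001 × 5142 = 154260000/1001 frames; B emits 30 × 5142 = 154260.
Difference = 154260/1001 frames (≈ 154.1059); B is ahead of A.

154260/1001 frames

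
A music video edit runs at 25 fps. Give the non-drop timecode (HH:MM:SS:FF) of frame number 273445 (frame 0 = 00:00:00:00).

03:02:17:20

273445 ÷ 25 = 10937 full seconds, remainder 20 frames.
10937 s = 3 h 2 min 17 s.
Timecode: 03:02:17:20.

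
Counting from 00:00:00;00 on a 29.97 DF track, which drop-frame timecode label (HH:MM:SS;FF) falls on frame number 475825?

04:24:36;21

Each 10-minute DF block holds 10 × 60 × 30 − 9 × 2 = 17982 frames. 475825 ÷ 17982 → 26 full blocks, remainder 8293.
Within the partial block the first minute is 1800 frames and each further minute 1798, so 4 further minute boundaries passed. Total skipped labels = 18 × 26 + 2 × 4 = 476.
Non-drop label index = 475825 + 476 = 476301; at 30 labels/s that is 04:24:36:21, i.e. DF 04:24:36;21.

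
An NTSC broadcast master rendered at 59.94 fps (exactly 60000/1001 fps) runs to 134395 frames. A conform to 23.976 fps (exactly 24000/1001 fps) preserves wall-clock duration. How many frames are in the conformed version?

53758 frames

Target frames = source frames × (target rate / source rate) = 134395 × (24000/1001)/(60000/1001) = 134395 × 2/5 = 53758.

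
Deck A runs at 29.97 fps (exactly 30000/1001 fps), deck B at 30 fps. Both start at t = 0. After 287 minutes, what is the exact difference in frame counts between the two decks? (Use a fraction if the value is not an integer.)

73800/143 frames

287 min = 17220 s.
A emits 30000/1001 × 17220 = 73800000/143 frames; B emits 30 × 17220 = 516600.
Difference = 73800/143 frames (≈ 516.0839); B is ahead of A.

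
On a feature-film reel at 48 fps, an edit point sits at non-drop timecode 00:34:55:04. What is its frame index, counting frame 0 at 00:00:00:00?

Total seconds to the label: (0 × 3600 + 34 × 60 + 55) = 2095.
Frame index = 2095 × 48 + 4 = 100564.

frame 100564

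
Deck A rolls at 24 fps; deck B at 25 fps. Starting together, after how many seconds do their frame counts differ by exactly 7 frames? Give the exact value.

The gap grows by |25 − 24| = 1 frame per second.
Time for a 7-frame gap: 7 ÷ (1) = 7 s.

7 seconds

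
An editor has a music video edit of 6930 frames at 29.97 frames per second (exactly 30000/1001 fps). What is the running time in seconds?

231.231 seconds

Running time = 6930 / (30000/1001) = 231.231 s.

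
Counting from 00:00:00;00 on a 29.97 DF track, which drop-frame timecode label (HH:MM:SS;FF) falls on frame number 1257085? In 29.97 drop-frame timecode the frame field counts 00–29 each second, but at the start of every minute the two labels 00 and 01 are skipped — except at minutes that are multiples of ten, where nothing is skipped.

Each 10-minute DF block holds 10 × 60 × 30 − 9 × 2 = 17982 frames. 1257085 ÷ 17982 → 69 full blocks, remainder 16327.
Within the partial block the first minute is 1800 frames and each further minute 1798, so 9 further minute boundaries passed. Total skipped labels = 18 × 69 + 2 × 9 = 1260.
Non-drop label index = 1257085 + 1260 = 1258345; at 30 labels/s that is 11:39:04:25, i.e. DF 11:39:04;25.

11:39:04;25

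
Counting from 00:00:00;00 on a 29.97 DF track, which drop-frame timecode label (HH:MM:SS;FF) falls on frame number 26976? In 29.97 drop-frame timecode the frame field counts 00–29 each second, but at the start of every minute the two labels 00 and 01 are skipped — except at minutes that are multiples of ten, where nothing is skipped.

00:15:00;04

Ten DF minutes hold 17982 frames, so frame 26976 lies in block 1 (frames 17982–35963) with 8994 frames into that block.
The block's first minute is 1800 frames and the rest 1798 each; 8994 frames reaches minute 5, so 1 × 18 + 5 × 2 = 28 labels have been skipped so far.
Adding those back, label number 26976 + 28 = 27004 at 30 labels/s is 900 s + 4 f = 0 h 15 min 0 s frame 4, i.e. 00:15:00;04.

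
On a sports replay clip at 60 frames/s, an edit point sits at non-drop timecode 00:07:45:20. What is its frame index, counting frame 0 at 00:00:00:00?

frame 27920

Total seconds to the label: (0 × 3600 + 7 × 60 + 45) = 465.
Frame index = 465 × 60 + 20 = 27920.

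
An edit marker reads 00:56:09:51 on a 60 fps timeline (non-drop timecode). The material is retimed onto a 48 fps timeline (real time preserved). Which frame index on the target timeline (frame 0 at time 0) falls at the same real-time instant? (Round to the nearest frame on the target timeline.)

Source frame index: (0×3600 + 56×60 + 9) × 60 + 51 = 202191.
Real time: 202191 / (60) = 67397/20 s.
Target frame: (67397/20) × (48) = 808764/5 ≈ 161752.800 → 161753.

frame 161753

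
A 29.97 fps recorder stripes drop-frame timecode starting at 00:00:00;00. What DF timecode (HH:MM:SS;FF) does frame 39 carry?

00:00:01;09

Ten DF minutes hold 17982 frames, so frame 39 lies in block 0 (frames 0–17981) with 39 frames into that block.
The block's first minute is 1800 frames and the rest 1798 each; 39 frames reaches minute 0, so 0 × 18 + 0 × 2 = 0 labels have been skipped so far.
Adding those back, label number 39 + 0 = 39 at 30 labels/s is 1 s + 9 f = 0 h 0 min 1 s frame 9, i.e. 00:00:01;09.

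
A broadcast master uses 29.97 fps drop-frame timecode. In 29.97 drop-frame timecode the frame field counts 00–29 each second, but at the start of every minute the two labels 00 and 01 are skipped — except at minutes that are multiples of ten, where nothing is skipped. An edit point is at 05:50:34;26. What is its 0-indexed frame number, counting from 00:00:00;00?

Complete 10-minute blocks: 35, each 17982 frames → 629370.
Remaining 0 whole minutes in the current block: 0 frames.
Within the current minute: 34 × 30 + 26 = 1046. Total = 629370 + 0 + 1046 = 630416.

630416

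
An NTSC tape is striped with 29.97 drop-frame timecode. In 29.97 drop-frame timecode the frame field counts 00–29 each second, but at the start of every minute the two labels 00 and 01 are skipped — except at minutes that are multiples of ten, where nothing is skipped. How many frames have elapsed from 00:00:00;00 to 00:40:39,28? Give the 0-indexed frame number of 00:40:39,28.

73126

As if non-drop at 30 labels/s: (0 × 3600 + 40 × 60 + 39) × 30 + 28 = 73198.
Minute boundaries passed: 40; those not divisible by 10: 40 − 4 = 36; dropped labels = 2 × 36 = 72.
Actual frame index = 73198 − 72 = 73126.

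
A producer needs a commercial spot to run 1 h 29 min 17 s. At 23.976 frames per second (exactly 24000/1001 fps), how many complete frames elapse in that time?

128439 frames

1 h 29 min 17 s = 5357 s.
Frames = 5357 × 24000/1001 = 11688000/91 ≈ 128439.5604.
Complete frames: 128439.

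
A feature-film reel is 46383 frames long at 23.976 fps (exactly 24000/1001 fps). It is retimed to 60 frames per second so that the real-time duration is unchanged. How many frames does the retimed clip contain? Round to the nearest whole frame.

Frames at target rate = 46383 × (60) / (24000/1001) = 46429383/400 ≈ 116073.458.
Nearest whole frame: 116073.

116073 frames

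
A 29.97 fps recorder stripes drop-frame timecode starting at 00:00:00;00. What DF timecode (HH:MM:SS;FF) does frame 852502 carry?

Each 10-minute DF block holds 10 × 60 × 30 − 9 × 2 = 17982 frames. 852502 ÷ 17982 → 47 full blocks, remainder 7348.
Within the partial block the first minute is 1800 frames and each further minute 1798, so 4 further minute boundaries passed. Total skipped labels = 18 × 47 + 2 × 4 = 854.
Non-drop label index = 852502 + 854 = 853356; at 30 labels/s that is 07:54:05:06, i.e. DF 07:54:05;06.

07:54:05;06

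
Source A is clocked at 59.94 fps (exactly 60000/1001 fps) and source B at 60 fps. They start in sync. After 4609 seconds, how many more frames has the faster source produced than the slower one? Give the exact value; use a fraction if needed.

A emits 60000/1001 × 4609 = 25140000/91 frames; B emits 60 × 4609 = 276540.
Difference = 25140/91 frames (≈ 276.2637); B is ahead of A.

25140/91 frames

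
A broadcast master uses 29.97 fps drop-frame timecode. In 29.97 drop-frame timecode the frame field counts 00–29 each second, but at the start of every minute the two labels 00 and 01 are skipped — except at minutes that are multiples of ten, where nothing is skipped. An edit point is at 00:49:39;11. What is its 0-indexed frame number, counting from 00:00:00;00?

As if non-drop at 30 labels/s: (0 × 3600 + 49 × 60 + 39) × 30 + 11 = 89381.
Minute boundaries passed: 49; those not divisible by 10: 49 − 4 = 45; dropped labels = 2 × 45 = 90.
Actual frame index = 89381 − 90 = 89291.

89291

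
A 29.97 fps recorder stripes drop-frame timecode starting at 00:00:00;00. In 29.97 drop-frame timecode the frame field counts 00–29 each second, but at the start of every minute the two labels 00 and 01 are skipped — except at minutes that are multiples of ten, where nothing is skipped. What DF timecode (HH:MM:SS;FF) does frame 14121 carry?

Each 10-minute DF block holds 10 × 60 × 30 − 9 × 2 = 17982 frames. 14121 ÷ 17982 → 0 full blocks, remainder 14121.
Within the partial block the first minute is 1800 frames and each further minute 1798, so 7 further minute boundaries passed. Total skipped labels = 18 × 0 + 2 × 7 = 14.
Non-drop label index = 14121 + 14 = 14135; at 30 labels/s that is 00:07:51:05, i.e. DF 00:07:51;05.

00:07:51;05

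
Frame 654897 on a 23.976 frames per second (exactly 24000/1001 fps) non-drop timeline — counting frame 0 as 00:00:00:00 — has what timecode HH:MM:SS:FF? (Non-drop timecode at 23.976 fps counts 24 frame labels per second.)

07:34:47:09

654897 ÷ 24 = 27287 full seconds, remainder 9 frames.
27287 s = 7 h 34 min 47 s.
Timecode: 07:34:47:09.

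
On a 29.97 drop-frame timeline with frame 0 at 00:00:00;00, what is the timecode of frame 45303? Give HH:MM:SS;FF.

Each 10-minute DF block holds 10 × 60 × 30 − 9 × 2 = 17982 frames. 45303 ÷ 17982 → 2 full blocks, remainder 9339.
Within the partial block the first minute is 1800 frames and each further minute 1798, so 5 further minute boundaries passed. Total skipped labels = 18 × 2 + 2 × 5 = 46.
Non-drop label index = 45303 + 46 = 45349; at 30 labels/s that is 00:25:11:19, i.e. DF 00:25:11;19.

00:25:11;19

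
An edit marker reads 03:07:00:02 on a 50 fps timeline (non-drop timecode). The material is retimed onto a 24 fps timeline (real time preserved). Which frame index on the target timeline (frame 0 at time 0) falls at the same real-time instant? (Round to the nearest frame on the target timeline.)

Source frame index: (3×3600 + 7×60 + 0) × 50 + 2 = 561002.
Real time: 561002 / (50) = 280501/25 s.
Target frame: (280501/25) × (24) = 6732024/25 ≈ 269280.960 → 269281.

frame 269281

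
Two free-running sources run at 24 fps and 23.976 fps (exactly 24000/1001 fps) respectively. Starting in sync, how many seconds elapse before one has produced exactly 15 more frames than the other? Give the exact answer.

625.625 seconds

The gap grows by |24000/1001 − 24| = 24/1001 frames per second.
Time for a 15-frame gap: 15 ÷ (24/1001) = 625.625 s.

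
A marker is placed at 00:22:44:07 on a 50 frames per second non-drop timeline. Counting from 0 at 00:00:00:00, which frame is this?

Total seconds to the label: (0 × 3600 + 22 × 60 + 44) = 1364.
Frame index = 1364 × 50 + 7 = 68207.

frame 68207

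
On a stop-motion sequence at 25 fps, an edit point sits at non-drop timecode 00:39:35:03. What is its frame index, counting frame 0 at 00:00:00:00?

Total seconds to the label: (0 × 3600 + 39 × 60 + 35) = 2375.
Frame index = 2375 × 25 + 3 = 59378.

frame 59378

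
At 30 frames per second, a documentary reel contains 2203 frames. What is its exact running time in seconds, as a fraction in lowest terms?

2203/30 seconds

Running time = 2203 ÷ (30) = 2203 × 1/30 = 2203/30 s.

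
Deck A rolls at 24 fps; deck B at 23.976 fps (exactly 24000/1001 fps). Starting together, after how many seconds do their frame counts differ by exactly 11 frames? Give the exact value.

The gap grows by |24000/1001 − 24| = 24/1001 frames per second.
Time for a 11-frame gap: 11 ÷ (24/1001) = 11011/24 s.

11011/24 seconds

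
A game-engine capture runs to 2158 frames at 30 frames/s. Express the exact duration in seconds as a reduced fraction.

Running time = 2158 ÷ (30) = 2158 × 1/30 = 1079/15 s.

1079/15 seconds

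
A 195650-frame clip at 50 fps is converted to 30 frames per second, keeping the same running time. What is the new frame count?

Target frames = source frames × (target rate / source rate) = 195650 × (30)/(50) = 195650 × 3/5 = 117390.

117390 frames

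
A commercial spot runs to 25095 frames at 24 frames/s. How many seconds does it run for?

1045.625 seconds

Running time = 25095 / (24) = 1045.625 s.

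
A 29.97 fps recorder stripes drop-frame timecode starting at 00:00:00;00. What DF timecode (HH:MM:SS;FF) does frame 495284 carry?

04:35:26;00

Each 10-minute DF block holds 10 × 60 × 30 − 9 × 2 = 17982 frames. 495284 ÷ 17982 → 27 full blocks, remainder 9770.
Within the partial block the first minute is 1800 frames and each further minute 1798, so 5 further minute boundaries passed. Total skipped labels = 18 × 27 + 2 × 5 = 496.
Non-drop label index = 495284 + 496 = 495780; at 30 labels/s that is 04:35:26:00, i.e. DF 04:35:26;00.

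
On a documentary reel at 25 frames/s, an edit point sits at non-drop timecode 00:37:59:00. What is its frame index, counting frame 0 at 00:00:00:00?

56975

Total seconds to the label: (0 × 3600 + 37 × 60 + 59) = 2279.
Frame index = 2279 × 25 + 0 = 56975.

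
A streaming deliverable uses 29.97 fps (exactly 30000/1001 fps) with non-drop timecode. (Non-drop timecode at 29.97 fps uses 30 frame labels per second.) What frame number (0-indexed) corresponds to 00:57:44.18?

Total seconds to the label: (0 × 3600 + 57 × 60 + 44) = 3464.
Frame index = 3464 × 30 + 18 = 103938.

frame 103938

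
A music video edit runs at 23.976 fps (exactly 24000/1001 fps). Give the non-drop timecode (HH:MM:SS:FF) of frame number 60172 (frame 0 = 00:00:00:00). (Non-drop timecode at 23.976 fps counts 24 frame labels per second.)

00:41:47:04

60172 ÷ 24 = 2507 full seconds, remainder 4 frames.
2507 s = 0 h 41 min 47 s.
Timecode: 00:41:47:04.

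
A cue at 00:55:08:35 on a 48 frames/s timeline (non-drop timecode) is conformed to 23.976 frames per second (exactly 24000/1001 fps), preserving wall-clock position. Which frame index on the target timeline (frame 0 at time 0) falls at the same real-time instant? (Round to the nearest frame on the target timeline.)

Source frame index: (0×3600 + 55×60 + 8) × 48 + 35 = 158819.
Real time: 158819 / (48) = 158819/48 s.
Target frame: (158819/48) × (24000/1001) = 79409500/1001 ≈ 79330.170 → 79330.

frame 79330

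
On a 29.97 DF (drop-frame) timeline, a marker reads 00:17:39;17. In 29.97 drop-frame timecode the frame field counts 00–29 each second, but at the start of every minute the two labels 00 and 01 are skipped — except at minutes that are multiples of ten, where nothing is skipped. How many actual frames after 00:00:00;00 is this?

31755

As if non-drop at 30 labels/s: (0 × 3600 + 17 × 60 + 39) × 30 + 17 = 31787.
Minute boundaries passed: 17; those not divisible by 10: 17 − 1 = 16; dropped labels = 2 × 16 = 32.
Actual frame index = 31787 − 32 = 31755.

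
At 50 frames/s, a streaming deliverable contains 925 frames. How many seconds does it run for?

Running time = 925 / (50) = 18.5 s.

18.5 seconds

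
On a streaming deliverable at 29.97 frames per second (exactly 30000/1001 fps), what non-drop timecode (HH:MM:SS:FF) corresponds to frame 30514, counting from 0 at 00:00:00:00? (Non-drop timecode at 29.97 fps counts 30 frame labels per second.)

30514 ÷ 30 = 1017 full seconds, remainder 4 frames.
1017 s = 0 h 16 min 57 s.
Timecode: 00:16:57:04.

00:16:57:04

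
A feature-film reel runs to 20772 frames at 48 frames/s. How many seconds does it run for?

432.75 seconds

Running time = 20772 / (48) = 432.75 s.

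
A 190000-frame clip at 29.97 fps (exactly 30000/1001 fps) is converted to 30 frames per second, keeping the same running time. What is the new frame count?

190190 frames

Target frames = source frames × (target rate / source rate) = 190000 × (30)/(30000/1001) = 190000 × 1001/1000 = 190190.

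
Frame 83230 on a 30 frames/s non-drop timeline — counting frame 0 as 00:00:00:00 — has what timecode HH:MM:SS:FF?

83230 ÷ 30 = 2774 full seconds, remainder 10 frames.
2774 s = 0 h 46 min 14 s.
Timecode: 00:46:14:10.

00:46:14:10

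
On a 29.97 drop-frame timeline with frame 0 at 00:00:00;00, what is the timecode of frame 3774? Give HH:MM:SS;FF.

Each 10-minute DF block holds 10 × 60 × 30 − 9 × 2 = 17982 frames. 3774 ÷ 17982 → 0 full blocks, remainder 3774.
Within the partial block the first minute is 1800 frames and each further minute 1798, so 2 further minute boundaries passed. Total skipped labels = 18 × 0 + 2 × 2 = 4.
Non-drop label index = 3774 + 4 = 3778; at 30 labels/s that is 00:02:05:28, i.e. DF 00:02:05;28.

00:02:05;28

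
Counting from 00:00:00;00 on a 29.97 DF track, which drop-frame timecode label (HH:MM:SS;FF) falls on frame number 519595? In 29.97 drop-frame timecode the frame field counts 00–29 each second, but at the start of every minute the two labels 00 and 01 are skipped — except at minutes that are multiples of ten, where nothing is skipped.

Ten DF minutes hold 17982 frames, so frame 519595 lies in block 28 (frames 503496–521477) with 16099 frames into that block.
The block's first minute is 1800 frames and the rest 1798 each; 16099 frames reaches minute 8, so 28 × 18 + 8 × 2 = 520 labels have been skipped so far.
Adding those back, label number 519595 + 520 = 520115 at 30 labels/s is 17337 s + 5 f = 4 h 48 min 57 s frame 5, i.e. 04:48:57;05.

04:48:57;05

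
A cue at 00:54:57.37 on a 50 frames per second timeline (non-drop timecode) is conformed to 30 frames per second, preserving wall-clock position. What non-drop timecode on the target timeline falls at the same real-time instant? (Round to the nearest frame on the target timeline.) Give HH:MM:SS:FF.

Source frame index: (0×3600 + 54×60 + 57) × 50 + 37 = 164887.
Real time: 164887 / (50) = 164887/50 s.
Target frame: (164887/50) × (30) = 494661/5 ≈ 98932.200 → 98932.
At 30 labels/s: frame 98932 → 00:54:57:22.

00:54:57:22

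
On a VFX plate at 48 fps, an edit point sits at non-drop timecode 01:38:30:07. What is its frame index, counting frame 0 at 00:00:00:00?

frame 283687

Total seconds to the label: (1 × 3600 + 38 × 60 + 30) = 5910.
Frame index = 5910 × 48 + 7 = 283687.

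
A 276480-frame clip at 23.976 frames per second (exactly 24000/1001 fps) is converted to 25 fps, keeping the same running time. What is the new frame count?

Target frames = source frames × (target rate / source rate) = 276480 × (25)/(24000/1001) = 276480 × 1001/960 = 288288.

288288 frames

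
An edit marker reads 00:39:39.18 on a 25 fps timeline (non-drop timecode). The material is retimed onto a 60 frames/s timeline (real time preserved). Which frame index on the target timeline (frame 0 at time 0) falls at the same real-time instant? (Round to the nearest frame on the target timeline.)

frame 142783

Source frame index: (0×3600 + 39×60 + 39) × 25 + 18 = 59493.
Real time: 59493 / (25) = 59493/25 s.
Target frame: (59493/25) × (60) = 713916/5 ≈ 142783.200 → 142783.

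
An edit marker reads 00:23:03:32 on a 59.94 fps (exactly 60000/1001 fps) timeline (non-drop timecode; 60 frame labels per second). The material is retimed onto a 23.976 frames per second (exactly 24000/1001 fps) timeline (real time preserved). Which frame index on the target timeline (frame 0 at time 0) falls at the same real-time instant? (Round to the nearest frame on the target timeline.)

frame 33205

Source frame index: (0×3600 + 23×60 + 3) × 60 + 32 = 83012.
Real time: 83012 / (60000/1001) = 20773753/15000 s.
Target frame: (20773753/15000) × (24000/1001) = 166024/5 ≈ 33204.800 → 33205.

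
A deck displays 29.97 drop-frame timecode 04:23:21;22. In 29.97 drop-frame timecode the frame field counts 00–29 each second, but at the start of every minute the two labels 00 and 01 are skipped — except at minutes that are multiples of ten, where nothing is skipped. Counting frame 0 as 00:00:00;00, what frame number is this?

Complete 10-minute blocks: 26, each 17982 frames → 467532.
Remaining 3 whole minutes in the current block: 1800 + 2 × 1798 = 5396 frames.
Within the current minute: 21 × 30 + 22 − 2 = 650 (labels ;00/;01 skipped at this minute). Total = 467532 + 5396 + 650 = 473578.

473578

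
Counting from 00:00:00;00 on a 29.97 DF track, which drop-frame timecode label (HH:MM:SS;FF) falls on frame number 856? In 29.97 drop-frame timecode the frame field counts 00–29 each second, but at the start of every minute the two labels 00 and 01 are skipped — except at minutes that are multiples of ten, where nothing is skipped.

00:00:28;16

Each 10-minute DF block holds 10 × 60 × 30 − 9 × 2 = 17982 frames. 856 ÷ 17982 → 0 full blocks, remainder 856.
Within the partial block the first minute is 1800 frames and each further minute 1798, so 0 further minute boundaries passed. Total skipped labels = 18 × 0 + 2 × 0 = 0.
Non-drop label index = 856 + 0 = 856; at 30 labels/s that is 00:00:28:16, i.e. DF 00:00:28;16.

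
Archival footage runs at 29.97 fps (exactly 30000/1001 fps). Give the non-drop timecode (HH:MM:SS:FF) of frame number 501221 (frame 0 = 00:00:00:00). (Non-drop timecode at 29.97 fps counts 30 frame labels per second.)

04:38:27:11

501221 ÷ 30 = 16707 full seconds, remainder 11 frames.
16707 s = 4 h 38 min 27 s.
Timecode: 04:38:27:11.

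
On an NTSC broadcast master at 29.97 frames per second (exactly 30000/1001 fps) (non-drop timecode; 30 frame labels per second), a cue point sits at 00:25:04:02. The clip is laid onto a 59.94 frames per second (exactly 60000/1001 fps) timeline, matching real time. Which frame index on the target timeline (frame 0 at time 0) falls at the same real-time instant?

Source frame index: (0×3600 + 25×60 + 4) × 30 + 2 = 45122.
Real time: 45122 / (30000/1001) = 22583561/15000 s.
Target frame: (22583561/15000) × (60000/1001) = 90244.

frame 90244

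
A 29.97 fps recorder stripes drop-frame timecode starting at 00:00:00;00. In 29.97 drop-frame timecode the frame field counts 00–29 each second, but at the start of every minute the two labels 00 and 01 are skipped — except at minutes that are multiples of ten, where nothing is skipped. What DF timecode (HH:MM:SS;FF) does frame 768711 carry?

Each 10-minute DF block holds 10 × 60 × 30 − 9 × 2 = 17982 frames. 768711 ÷ 17982 → 42 full blocks, remainder 13467.
Within the partial block the first minute is 1800 frames and each further minute 1798, so 7 further minute boundaries passed. Total skipped labels = 18 × 42 + 2 × 7 = 770.
Non-drop label index = 768711 + 770 = 769481; at 30 labels/s that is 07:07:29:11, i.e. DF 07:07:29;11.

07:07:29;11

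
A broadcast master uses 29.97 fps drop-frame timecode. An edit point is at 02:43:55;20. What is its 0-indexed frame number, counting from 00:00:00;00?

294776

Complete 10-minute blocks: 16, each 17982 frames → 287712.
Remaining 3 whole minutes in the current block: 1800 + 2 × 1798 = 5396 frames.
Within the current minute: 55 × 30 + 20 − 2 = 1668 (labels ;00/;01 skipped at this minute). Total = 287712 + 5396 + 1668 = 294776.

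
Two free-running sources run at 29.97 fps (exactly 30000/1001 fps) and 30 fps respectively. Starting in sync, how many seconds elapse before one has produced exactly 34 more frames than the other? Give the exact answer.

The gap grows by |30 − 30000/1001| = 30/1001 frames per second.
Time for a 34-frame gap: 34 ÷ (30/1001) = 17017/15 s.

17017/15 seconds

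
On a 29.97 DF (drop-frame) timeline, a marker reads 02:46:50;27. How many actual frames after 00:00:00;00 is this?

300027

As if non-drop at 30 labels/s: (2 × 3600 + 46 × 60 + 50) × 30 + 27 = 300327.
Minute boundaries passed: 166; those not divisible by 10: 166 − 16 = 150; dropped labels = 2 × 150 = 300.
Actual frame index = 300327 − 300 = 300027.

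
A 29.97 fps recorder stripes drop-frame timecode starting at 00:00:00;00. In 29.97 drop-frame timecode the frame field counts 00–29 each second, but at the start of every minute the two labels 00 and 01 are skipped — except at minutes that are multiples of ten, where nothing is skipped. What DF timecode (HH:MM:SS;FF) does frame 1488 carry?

00:00:49;18

Each 10-minute DF block holds 10 × 60 × 30 − 9 × 2 = 17982 frames. 1488 ÷ 17982 → 0 full blocks, remainder 1488.
Within the partial block the first minute is 1800 frames and each further minute 1798, so 0 further minute boundaries passed. Total skipped labels = 18 × 0 + 2 × 0 = 0.
Non-drop label index = 1488 + 0 = 1488; at 30 labels/s that is 00:00:49:18, i.e. DF 00:00:49;18.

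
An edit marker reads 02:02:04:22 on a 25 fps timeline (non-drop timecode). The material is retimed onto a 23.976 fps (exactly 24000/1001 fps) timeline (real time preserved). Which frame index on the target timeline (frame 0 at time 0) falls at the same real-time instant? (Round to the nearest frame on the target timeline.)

Source frame index: (2×3600 + 2×60 + 4) × 25 + 22 = 183122.
Real time: 183122 / (25) = 183122/25 s.
Target frame: (183122/25) × (24000/1001) = 175797120/1001 ≈ 175621.499 → 175621.

frame 175621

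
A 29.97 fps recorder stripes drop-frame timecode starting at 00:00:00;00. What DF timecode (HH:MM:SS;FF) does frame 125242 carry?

Each 10-minute DF block holds 10 × 60 × 30 − 9 × 2 = 17982 frames. 125242 ÷ 17982 → 6 full blocks, remainder 17350.
Within the partial block the first minute is 1800 frames and each further minute 1798, so 9 further minute boundaries passed. Total skipped labels = 18 × 6 + 2 × 9 = 126.
Non-drop label index = 125242 + 126 = 125368; at 30 labels/s that is 01:09:38:28, i.e. DF 01:09:38;28.

01:09:38;28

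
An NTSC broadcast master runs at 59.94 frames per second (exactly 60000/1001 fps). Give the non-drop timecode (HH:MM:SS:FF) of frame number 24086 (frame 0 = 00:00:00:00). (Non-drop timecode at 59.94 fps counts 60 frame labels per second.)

00:06:41:26

24086 ÷ 60 = 401 full seconds, remainder 26 frames.
401 s = 0 h 6 min 41 s.
Timecode: 00:06:41:26.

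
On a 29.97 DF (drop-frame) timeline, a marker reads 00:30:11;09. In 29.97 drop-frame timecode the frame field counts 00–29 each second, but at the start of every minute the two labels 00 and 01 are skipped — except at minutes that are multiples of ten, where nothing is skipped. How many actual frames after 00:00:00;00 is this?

54285

Complete 10-minute blocks: 3, each 17982 frames → 53946.
Remaining 0 whole minutes in the current block: 0 frames.
Within the current minute: 11 × 30 + 9 = 339. Total = 53946 + 0 + 339 = 54285.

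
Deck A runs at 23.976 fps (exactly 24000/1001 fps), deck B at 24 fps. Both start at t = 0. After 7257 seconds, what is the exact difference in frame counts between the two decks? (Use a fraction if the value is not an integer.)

174168/1001 frames

A emits 24000/1001 × 7257 = 174168000/1001 frames; B emits 24 × 7257 = 174168.
Difference = 174168/1001 frames (≈ 173.9940); B is ahead of A.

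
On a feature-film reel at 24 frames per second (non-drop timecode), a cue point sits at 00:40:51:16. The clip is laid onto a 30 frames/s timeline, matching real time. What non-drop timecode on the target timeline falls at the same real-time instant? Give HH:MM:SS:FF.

Source frame index: (0×3600 + 40×60 + 51) × 24 + 16 = 58840.
Real time: 58840 / (24) = 7355/3 s.
Target frame: (7355/3) × (30) = 73550.
At 30 labels/s: frame 73550 → 00:40:51:20.

00:40:51:20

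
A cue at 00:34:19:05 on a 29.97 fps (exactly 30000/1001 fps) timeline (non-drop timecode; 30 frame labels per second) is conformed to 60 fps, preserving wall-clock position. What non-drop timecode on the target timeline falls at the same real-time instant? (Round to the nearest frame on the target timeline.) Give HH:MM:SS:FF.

Source frame index: (0×3600 + 34×60 + 19) × 30 + 5 = 61775.
Real time: 61775 / (30000/1001) = 2473471/1200 s.
Target frame: (2473471/1200) × (60) = 2473471/20 ≈ 123673.550 → 123674.
At 60 labels/s: frame 123674 → 00:34:21:14.

00:34:21:14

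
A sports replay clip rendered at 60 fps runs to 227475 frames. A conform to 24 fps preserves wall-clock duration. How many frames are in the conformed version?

90990 frames

Target frames = source frames × (target rate / source rate) = 227475 × (24)/(60) = 227475 × 2/5 = 90990.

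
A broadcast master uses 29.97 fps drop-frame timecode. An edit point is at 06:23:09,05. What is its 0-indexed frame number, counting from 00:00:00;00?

As if non-drop at 30 labels/s: (6 × 3600 + 23 × 60 + 9) × 30 + 5 = 689675.
Minute boundaries passed: 383; those not divisible by 10: 383 − 38 = 345; dropped labels = 2 × 345 = 690.
Actual frame index = 689675 − 690 = 688985.

688985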